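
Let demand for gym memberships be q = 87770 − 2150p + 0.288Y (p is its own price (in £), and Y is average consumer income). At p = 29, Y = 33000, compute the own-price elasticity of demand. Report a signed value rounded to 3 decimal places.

At the given values, q = 87770 − 2150(29) + 0.288(33000) = 34924.
∂q/∂p = −2150.
E = (-2150) × (29/34924) = -1.78530…

-1.785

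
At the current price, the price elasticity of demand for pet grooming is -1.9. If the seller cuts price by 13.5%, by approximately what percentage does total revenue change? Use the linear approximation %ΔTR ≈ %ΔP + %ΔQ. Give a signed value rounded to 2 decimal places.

+12.15%

%ΔQ ≈ Ed × %ΔP = (-1.9) × (-13.5%) = +25.6500%
%ΔTR ≈ %ΔP + %ΔQ = (-13.5%) + (+25.6500%) = +12.1500%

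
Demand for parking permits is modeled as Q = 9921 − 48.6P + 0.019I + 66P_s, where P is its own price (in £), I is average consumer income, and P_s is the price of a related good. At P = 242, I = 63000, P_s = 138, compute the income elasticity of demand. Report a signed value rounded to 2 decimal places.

0.14

At the given values, Q = 9921 − 48.6(242) + 0.019(63000) + 66(138) = 8464.8.
∂Q/∂I = 0.019.
E = (0.019) × (63000/8464.8) = 0.1414…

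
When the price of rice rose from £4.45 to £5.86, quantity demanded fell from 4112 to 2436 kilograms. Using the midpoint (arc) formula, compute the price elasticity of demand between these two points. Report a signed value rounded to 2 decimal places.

-1.87

%ΔQ = (2436 − 4112) / [(4112 + 2436)/2] = -1676/3274 = -0.511912…
%ΔP = (5.86 − 4.45) / [(4.45 + 5.86)/2] = 1.41/5.155 = 0.273520…
Arc Ed = %ΔQ / %ΔP = (-1676/3274) / (1.41/5.155) = -1.8715…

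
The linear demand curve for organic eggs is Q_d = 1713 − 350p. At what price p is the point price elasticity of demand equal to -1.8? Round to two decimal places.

Ed = −350p/(1713 − 350p). Set this equal to -1.8:
350p = 1.8·(1713 − 350p) ⇒ 350p(1 + 1.8) = 1.8·1713
p = 1.8·1713 / (350·2.8) = 3.1463…

3.15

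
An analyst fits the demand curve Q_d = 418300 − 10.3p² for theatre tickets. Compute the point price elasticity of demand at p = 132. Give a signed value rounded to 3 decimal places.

dQ_d/dp = −2·10.3·p = -2719.2. At p = 132, Q_d = 238832.8.
Ed = (dQ_d/dp)·(p/Q_d) = (-2719.2) × (132/238832.8) = -1.50286…

-1.503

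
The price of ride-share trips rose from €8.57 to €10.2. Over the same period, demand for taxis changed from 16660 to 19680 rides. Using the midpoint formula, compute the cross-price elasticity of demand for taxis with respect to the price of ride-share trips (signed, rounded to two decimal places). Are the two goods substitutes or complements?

%ΔQ_{taxis} = (19680 − 16660)/avg = 3020/18170 = 0.166208…
%ΔP_{ride-share trips} = (10.2 − 8.57)/avg = 1.63/9.385 = 0.173681…
E_cross = (3020/18170) / (1.63/9.385) = 0.9569…
E_cross > 0 ⇒ the goods are substitutes.

0.96; substitutes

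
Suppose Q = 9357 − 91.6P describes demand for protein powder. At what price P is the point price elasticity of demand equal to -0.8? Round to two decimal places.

Ed = −91.6P/(9357 − 91.6P). Set this equal to -0.8:
91.6P = 0.8·(9357 − 91.6P) ⇒ 91.6P(1 + 0.8) = 0.8·9357
P = 0.8·9357 / (91.6·1.8) = 45.4002…

45.40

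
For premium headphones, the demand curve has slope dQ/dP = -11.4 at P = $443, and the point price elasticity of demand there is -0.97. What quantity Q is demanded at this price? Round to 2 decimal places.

Ed = (dQ/dP)·(P/Q) ⇒ Q = (dQ/dP)·P/Ed = (-11.4)·443/(-0.97) = 5206.3917…

5206.39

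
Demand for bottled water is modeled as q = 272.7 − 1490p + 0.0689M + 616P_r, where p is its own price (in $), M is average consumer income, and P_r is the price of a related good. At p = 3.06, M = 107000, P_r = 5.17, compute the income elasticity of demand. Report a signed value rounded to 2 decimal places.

At the given values, q = 272.7 − 1490(3.06) + 0.0689(107000) + 616(5.17) = 6270.32.
∂q/∂M = 0.0689.
E = (0.0689) × (107000/6270.32) = 1.1757…

1.18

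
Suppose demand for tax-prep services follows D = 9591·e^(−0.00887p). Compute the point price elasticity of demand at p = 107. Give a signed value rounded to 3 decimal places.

dD/dp = −0.00887·D = -32.9309. At p = 107, D = 3712.61.
Ed = (dD/dp)·(p/D) = (-32.9309) × (107/3712.61) = -0.94909

-0.949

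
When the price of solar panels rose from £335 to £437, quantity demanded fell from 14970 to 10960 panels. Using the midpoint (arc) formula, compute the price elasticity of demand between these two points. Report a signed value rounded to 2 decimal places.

%ΔQ = (10960 − 14970) / [(14970 + 10960)/2] = -4010/12965 = -0.309294…
%ΔP = (437 − 335) / [(335 + 437)/2] = 102/386 = 0.264248…
Arc Ed = %ΔQ / %ΔP = (-4010/12965) / (102/386) = -1.1704…

-1.17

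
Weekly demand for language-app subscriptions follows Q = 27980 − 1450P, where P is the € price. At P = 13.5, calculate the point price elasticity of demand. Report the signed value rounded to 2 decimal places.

dQ/dP = −1450. At P = 13.5, Q = 27980 − 1450(13.5) = 8405.
Ed = (dQ/dP)·(P/Q) = −1450 × (13.5/8405) = -2.3289…

-2.33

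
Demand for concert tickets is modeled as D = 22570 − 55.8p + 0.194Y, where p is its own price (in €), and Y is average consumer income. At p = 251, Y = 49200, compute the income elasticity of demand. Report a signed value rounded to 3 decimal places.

At the given values, D = 22570 − 55.8(251) + 0.194(49200) = 18109.
∂D/∂Y = 0.194.
E = (0.194) × (49200/18109) = 0.52707…

0.527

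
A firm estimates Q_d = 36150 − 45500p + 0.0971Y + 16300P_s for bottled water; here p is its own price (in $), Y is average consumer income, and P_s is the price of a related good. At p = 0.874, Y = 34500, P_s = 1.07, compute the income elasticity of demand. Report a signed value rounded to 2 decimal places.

0.20

At the given values, Q_d = 36150 − 45500(0.874) + 0.0971(34500) + 16300(1.07) = 17173.95.
∂Q_d/∂Y = 0.0971.
E = (0.0971) × (34500/17173.95) = 0.1950…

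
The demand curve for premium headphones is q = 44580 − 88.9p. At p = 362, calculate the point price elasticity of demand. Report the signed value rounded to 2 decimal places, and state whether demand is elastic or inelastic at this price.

dq/dp = −88.9. At p = 362, q = 44580 − 88.9(362) = 12398.2.
Ed = (dq/dp)·(p/q) = −88.9 × (362/12398.2) = -2.5956…
|Ed| = 2.60 > 1, so demand is elastic.

-2.60; elastic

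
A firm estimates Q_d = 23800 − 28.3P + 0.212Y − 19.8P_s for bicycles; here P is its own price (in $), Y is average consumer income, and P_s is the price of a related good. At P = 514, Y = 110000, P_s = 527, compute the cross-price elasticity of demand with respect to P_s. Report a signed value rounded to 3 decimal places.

At the given values, Q_d = 23800 − 28.3(514) + 0.212(110000) − 19.8(527) = 22139.2.
∂Q_d/∂P_s = -19.8.
E = (-19.8) × (527/22139.2) = -0.47131…

-0.471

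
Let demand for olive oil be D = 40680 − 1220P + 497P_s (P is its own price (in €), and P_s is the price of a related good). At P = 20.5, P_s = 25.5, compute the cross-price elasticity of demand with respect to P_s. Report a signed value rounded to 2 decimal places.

0.45

At the given values, D = 40680 − 1220(20.5) + 497(25.5) = 28343.5.
∂D/∂P_s = 497.
E = (497) × (25.5/28343.5) = 0.4471…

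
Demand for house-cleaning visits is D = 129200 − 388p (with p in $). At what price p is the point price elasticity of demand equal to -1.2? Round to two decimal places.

181.63

Ed = −388p/(129200 − 388p). Set this equal to -1.2:
388p = 1.2·(129200 − 388p) ⇒ 388p(1 + 1.2) = 1.2·129200
p = 1.2·129200 / (388·2.2) = 181.6307…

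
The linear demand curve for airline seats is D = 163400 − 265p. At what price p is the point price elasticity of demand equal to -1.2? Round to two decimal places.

Ed = −265p/(163400 − 265p). Set this equal to -1.2:
265p = 1.2·(163400 − 265p) ⇒ 265p(1 + 1.2) = 1.2·163400
p = 1.2·163400 / (265·2.2) = 336.3293…

336.33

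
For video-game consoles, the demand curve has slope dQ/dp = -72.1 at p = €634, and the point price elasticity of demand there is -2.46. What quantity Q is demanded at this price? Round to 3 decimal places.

Ed = (dQ/dp)·(p/Q) ⇒ Q = (dQ/dp)·p/Ed = (-72.1)·634/(-2.46) = 18581.86991…

18581.870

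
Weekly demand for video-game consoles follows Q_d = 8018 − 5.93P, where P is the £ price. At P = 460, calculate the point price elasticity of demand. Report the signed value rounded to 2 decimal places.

dQ_d/dP = −5.93. At P = 460, Q_d = 8018 − 5.93(460) = 5290.2.
Ed = (dQ_d/dP)·(P/Q_d) = −5.93 × (460/5290.2) = -0.5156…

-0.52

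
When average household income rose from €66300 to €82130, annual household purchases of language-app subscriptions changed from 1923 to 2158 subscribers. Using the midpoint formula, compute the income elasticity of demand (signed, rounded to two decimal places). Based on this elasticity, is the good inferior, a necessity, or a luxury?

0.54; necessity

%ΔQ = (2158 − 1923)/[( 1923 + 2158)/2] = 235/2040.5 = 0.115167…
%ΔIncome = (82130 − 66300)/[( 66300 + 82130)/2] = 15830/74215 = 0.213299…
E_income = (235/2040.5) / (15830/74215) = 0.5399…
0 < E_income < 1 ⇒ normal good, necessity.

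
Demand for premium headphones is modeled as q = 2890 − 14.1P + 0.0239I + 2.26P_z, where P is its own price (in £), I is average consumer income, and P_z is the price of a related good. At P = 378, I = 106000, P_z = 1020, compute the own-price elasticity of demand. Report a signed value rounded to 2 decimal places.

At the given values, q = 2890 − 14.1(378) + 0.0239(106000) + 2.26(1020) = 2398.8.
∂q/∂P = −14.1.
E = (-14.1) × (378/2398.8) = -2.2218…

-2.22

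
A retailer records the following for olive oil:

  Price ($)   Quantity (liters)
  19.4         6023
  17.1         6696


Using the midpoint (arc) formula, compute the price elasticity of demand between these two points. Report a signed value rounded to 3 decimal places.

%ΔQ = (6696 − 6023) / [(6023 + 6696)/2] = 673/6359.5 = 0.105825…
%ΔP = (17.1 − 19.4) / [(19.4 + 17.1)/2] = -2.3/18.25 = -0.126027…
Arc Ed = %ΔQ / %ΔP = (673/6359.5) / (-2.3/18.25) = -0.83970…

-0.840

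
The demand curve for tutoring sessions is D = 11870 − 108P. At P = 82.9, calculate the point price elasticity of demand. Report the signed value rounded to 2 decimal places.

-3.07

dD/dP = −108. At P = 82.9, D = 11870 − 108(82.9) = 2916.8.
Ed = (dD/dP)·(P/D) = −108 × (82.9/2916.8) = -3.0695…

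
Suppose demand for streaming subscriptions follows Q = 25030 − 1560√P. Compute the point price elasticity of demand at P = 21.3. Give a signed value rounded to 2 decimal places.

-0.20

dQ/dP = −1560/(2√P) = -169.007. At P = 21.3, Q = 17830.3.
Ed = (dQ/dP)·(P/Q) = (-169.007) × (21.3/17830.3) = -0.2018…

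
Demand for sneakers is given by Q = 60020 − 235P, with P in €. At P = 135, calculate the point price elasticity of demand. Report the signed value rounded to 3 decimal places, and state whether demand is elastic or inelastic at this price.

dQ/dP = −235. At P = 135, Q = 60020 − 235(135) = 28295.
Ed = (dQ/dP)·(P/Q) = −235 × (135/28295) = -1.12122…
|Ed| = 1.121 > 1, so demand is elastic.

-1.121; elastic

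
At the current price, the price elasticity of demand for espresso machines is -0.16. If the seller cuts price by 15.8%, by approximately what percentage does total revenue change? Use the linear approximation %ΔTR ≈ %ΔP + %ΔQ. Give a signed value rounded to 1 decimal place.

-13.3%

%ΔQ ≈ Ed × %ΔP = (-0.16) × (-15.8%) = +2.5280%
%ΔTR ≈ %ΔP + %ΔQ = (-15.8%) + (+2.5280%) = -13.2720%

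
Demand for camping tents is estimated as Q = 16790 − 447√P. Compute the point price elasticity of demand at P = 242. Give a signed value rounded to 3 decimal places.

dQ/dP = −447/(2√P) = -14.3671. At P = 242, Q = 9836.31.
Ed = (dQ/dP)·(P/Q) = (-14.3671) × (242/9836.31) = -0.35347…

-0.353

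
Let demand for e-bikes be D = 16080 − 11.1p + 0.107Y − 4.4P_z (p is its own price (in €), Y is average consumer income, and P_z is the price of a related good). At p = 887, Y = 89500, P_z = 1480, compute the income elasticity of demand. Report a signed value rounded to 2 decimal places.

At the given values, D = 16080 − 11.1(887) + 0.107(89500) − 4.4(1480) = 9298.8.
∂D/∂Y = 0.107.
E = (0.107) × (89500/9298.8) = 1.0298…

1.03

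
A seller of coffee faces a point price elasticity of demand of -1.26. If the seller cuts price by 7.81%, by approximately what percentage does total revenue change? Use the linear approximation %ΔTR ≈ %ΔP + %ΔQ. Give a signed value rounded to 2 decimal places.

+2.03%

%ΔQ ≈ Ed × %ΔP = (-1.26) × (-7.81%) = +9.8406%
%ΔTR ≈ %ΔP + %ΔQ = (-7.81%) + (+9.8406%) = +2.0306%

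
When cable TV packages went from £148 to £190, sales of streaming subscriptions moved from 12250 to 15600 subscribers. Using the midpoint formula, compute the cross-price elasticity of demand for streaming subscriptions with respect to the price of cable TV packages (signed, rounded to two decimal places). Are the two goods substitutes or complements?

0.97; substitutes

%ΔQ_{streaming subscriptions} = (15600 − 12250)/avg = 3350/13925 = 0.240574…
%ΔP_{cable TV packages} = (190 − 148)/avg = 42/169 = 0.248520…
E_cross = (3350/13925) / (42/169) = 0.9680…
E_cross > 0 ⇒ the goods are substitutes.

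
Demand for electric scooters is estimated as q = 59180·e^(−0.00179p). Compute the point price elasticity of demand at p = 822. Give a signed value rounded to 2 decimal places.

dq/dp = −0.00179·q = -24.3229. At p = 822, q = 13588.2.
Ed = (dq/dp)·(p/q) = (-24.3229) × (822/13588.2) = -1.4713…

-1.47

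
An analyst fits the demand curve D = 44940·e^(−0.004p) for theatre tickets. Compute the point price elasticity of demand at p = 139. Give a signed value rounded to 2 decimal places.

dD/dp = −0.004·D = -103.092. At p = 139, D = 25773.
Ed = (dD/dp)·(p/D) = (-103.092) × (139/25773) = -0.556

-0.56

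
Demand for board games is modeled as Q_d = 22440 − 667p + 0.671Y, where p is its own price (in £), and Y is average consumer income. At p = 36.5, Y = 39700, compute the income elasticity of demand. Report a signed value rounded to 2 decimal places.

At the given values, Q_d = 22440 − 667(36.5) + 0.671(39700) = 24733.2.
∂Q_d/∂Y = 0.671.
E = (0.671) × (39700/24733.2) = 1.0770…

1.08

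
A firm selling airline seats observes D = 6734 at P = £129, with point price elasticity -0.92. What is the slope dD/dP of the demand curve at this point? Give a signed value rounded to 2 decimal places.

-48.03

Ed = (dD/dP)·(P/D) ⇒ dD/dP = Ed·D/P = (-0.92)·6734/129 = -48.0254…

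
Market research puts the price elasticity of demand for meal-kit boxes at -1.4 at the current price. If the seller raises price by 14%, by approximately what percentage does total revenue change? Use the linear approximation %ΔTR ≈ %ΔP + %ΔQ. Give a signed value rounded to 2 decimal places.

%ΔQ ≈ Ed × %ΔP = (-1.4) × (+14%) = -19.6000%
%ΔTR ≈ %ΔP + %ΔQ = (+14%) + (-19.6000%) = -5.6000%

-5.60%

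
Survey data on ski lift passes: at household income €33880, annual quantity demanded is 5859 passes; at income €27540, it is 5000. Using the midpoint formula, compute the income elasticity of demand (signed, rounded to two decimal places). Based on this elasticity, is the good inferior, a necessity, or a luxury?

0.77; necessity

%ΔQ = (5000 − 5859)/[( 5859 + 5000)/2] = -859/5429.5 = -0.158209…
%ΔIncome = (27540 − 33880)/[( 33880 + 27540)/2] = -6340/30710 = -0.206447…
E_income = (-859/5429.5) / (-6340/30710) = 0.7663…
0 < E_income < 1 ⇒ normal good, necessity.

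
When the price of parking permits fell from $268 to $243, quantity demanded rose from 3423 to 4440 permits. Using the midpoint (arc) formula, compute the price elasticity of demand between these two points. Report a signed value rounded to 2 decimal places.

-2.64

%ΔQ = (4440 − 3423) / [(3423 + 4440)/2] = 1017/3931.5 = 0.258679…
%ΔP = (243 − 268) / [(268 + 243)/2] = -25/255.5 = -0.097847…
Arc Ed = %ΔQ / %ΔP = (1017/3931.5) / (-25/255.5) = -2.6437…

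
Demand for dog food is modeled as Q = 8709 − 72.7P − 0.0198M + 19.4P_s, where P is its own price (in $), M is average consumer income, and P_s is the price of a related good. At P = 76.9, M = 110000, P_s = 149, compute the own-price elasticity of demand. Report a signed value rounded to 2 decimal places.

At the given values, Q = 8709 − 72.7(76.9) − 0.0198(110000) + 19.4(149) = 3830.97.
∂Q/∂P = −72.7.
E = (-72.7) × (76.9/3830.97) = -1.4593…

-1.46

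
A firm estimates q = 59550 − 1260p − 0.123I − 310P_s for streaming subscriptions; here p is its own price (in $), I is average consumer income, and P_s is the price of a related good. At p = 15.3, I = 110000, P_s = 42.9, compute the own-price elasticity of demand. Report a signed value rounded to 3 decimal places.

-1.434

At the given values, q = 59550 − 1260(15.3) − 0.123(110000) − 310(42.9) = 13443.
∂q/∂p = −1260.
E = (-1260) × (15.3/13443) = -1.43405…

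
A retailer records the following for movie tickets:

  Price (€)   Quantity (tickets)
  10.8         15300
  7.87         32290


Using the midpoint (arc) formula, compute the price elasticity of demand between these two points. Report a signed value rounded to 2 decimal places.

%ΔQ = (32290 − 15300) / [(15300 + 32290)/2] = 16990/23795 = 0.714015…
%ΔP = (7.87 − 10.8) / [(10.8 + 7.87)/2] = -2.93/9.335 = -0.313872…
Arc Ed = %ΔQ / %ΔP = (16990/23795) / (-2.93/9.335) = -2.2748…

-2.27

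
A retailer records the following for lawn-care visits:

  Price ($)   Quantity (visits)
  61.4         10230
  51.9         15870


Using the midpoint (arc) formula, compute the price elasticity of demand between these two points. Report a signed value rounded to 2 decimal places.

%ΔQ = (15870 − 10230) / [(10230 + 15870)/2] = 5640/13050 = 0.432183…
%ΔP = (51.9 − 61.4) / [(61.4 + 51.9)/2] = -9.5/56.65 = -0.167696…
Arc Ed = %ΔQ / %ΔP = (5640/13050) / (-9.5/56.65) = -2.5771…

-2.58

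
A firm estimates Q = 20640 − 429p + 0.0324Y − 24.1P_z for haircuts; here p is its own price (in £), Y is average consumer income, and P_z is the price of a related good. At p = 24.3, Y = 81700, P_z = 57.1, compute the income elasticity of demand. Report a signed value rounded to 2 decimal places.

At the given values, Q = 20640 − 429(24.3) + 0.0324(81700) − 24.1(57.1) = 11486.27.
∂Q/∂Y = 0.0324.
E = (0.0324) × (81700/11486.27) = 0.2304…

0.23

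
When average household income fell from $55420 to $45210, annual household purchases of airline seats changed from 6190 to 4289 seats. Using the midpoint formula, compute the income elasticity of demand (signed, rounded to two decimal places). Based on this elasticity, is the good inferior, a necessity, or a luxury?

1.79; luxury

%ΔQ = (4289 − 6190)/[( 6190 + 4289)/2] = -1901/5239.5 = -0.362820…
%ΔIncome = (45210 − 55420)/[( 55420 + 45210)/2] = -10210/50315 = -0.202921…
E_income = (-1901/5239.5) / (-10210/50315) = 1.7879…
E_income > 1 ⇒ normal good, luxury.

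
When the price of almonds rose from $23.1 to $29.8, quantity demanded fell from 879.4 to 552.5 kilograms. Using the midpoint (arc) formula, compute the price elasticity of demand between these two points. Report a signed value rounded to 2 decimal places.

%ΔQ = (552.5 − 879.4) / [(879.4 + 552.5)/2] = -326.9/715.95 = -0.456596…
%ΔP = (29.8 − 23.1) / [(23.1 + 29.8)/2] = 6.7/26.45 = 0.253308…
Arc Ed = %ΔQ / %ΔP = (-326.9/715.95) / (6.7/26.45) = -1.8025…

-1.80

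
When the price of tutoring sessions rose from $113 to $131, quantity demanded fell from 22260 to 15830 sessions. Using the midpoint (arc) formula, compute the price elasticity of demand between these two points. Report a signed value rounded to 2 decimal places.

%ΔQ = (15830 − 22260) / [(22260 + 15830)/2] = -6430/19045 = -0.337621…
%ΔP = (131 − 113) / [(113 + 131)/2] = 18/122 = 0.147540…
Arc Ed = %ΔQ / %ΔP = (-6430/19045) / (18/122) = -2.2883…

-2.29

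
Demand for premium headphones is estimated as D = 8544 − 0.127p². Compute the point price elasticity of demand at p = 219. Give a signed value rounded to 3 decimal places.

-4.966

dD/dp = −2·0.127·p = -55.626. At p = 219, D = 2452.953.
Ed = (dD/dp)·(p/D) = (-55.626) × (219/2452.953) = -4.96629…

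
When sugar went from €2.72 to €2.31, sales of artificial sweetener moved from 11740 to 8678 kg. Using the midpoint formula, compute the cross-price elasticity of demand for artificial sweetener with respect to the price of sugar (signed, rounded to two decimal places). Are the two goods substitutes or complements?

1.84; substitutes

%ΔQ_{artificial sweetener} = (8678 − 11740)/avg = -3062/10209 = -0.299931…
%ΔP_{sugar} = (2.31 − 2.72)/avg = -0.41/2.515 = -0.163021…
E_cross = (-3062/10209) / (-0.41/2.515) = 1.8398…
E_cross > 0 ⇒ the goods are substitutes.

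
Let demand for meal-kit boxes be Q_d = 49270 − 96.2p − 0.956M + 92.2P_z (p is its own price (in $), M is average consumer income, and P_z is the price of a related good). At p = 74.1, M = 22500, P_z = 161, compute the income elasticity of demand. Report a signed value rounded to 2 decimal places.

At the given values, Q_d = 49270 − 96.2(74.1) − 0.956(22500) + 92.2(161) = 35475.78.
∂Q_d/∂M = -0.956.
E = (-0.956) × (22500/35475.78) = -0.6063…

-0.61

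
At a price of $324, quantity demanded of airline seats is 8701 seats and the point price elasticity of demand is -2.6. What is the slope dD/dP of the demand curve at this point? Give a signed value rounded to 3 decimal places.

-69.823

Ed = (dD/dP)·(P/D) ⇒ dD/dP = Ed·D/P = (-2.6)·8701/324 = -69.82283…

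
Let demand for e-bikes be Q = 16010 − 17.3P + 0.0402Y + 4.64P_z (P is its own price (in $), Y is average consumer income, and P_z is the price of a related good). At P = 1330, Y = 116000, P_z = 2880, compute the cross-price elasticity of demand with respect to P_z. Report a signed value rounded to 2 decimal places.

1.21

At the given values, Q = 16010 − 17.3(1330) + 0.0402(116000) + 4.64(2880) = 11027.4.
∂Q/∂P_z = 4.64.
E = (4.64) × (2880/11027.4) = 1.2118…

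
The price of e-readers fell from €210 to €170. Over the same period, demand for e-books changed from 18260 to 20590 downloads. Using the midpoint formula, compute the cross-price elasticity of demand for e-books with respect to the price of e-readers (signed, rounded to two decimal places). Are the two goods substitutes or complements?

-0.57; complements

%ΔQ_{e-books} = (20590 − 18260)/avg = 2330/19425 = 0.119948…
%ΔP_{e-readers} = (170 − 210)/avg = -40/190 = -0.210526…
E_cross = (2330/19425) / (-40/190) = -0.5697…
E_cross < 0 ⇒ the goods are complements.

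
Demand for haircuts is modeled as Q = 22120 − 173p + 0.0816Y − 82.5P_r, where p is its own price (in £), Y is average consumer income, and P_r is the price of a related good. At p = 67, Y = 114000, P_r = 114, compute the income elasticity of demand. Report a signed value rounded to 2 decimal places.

At the given values, Q = 22120 − 173(67) + 0.0816(114000) − 82.5(114) = 10426.4.
∂Q/∂Y = 0.0816.
E = (0.0816) × (114000/10426.4) = 0.8921…

0.89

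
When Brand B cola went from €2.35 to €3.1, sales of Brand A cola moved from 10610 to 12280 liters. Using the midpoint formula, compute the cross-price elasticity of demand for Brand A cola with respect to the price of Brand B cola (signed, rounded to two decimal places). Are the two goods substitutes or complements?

%ΔQ_{Brand A cola} = (12280 − 10610)/avg = 1670/11445 = 0.145915…
%ΔP_{Brand B cola} = (3.1 − 2.35)/avg = 0.75/2.725 = 0.275229…
E_cross = (1670/11445) / (0.75/2.725) = 0.5301…
E_cross > 0 ⇒ the goods are substitutes.

0.53; substitutes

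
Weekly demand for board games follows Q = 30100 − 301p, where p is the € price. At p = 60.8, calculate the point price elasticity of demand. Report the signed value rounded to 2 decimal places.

dQ/dp = −301. At p = 60.8, Q = 30100 − 301(60.8) = 11799.2.
Ed = (dQ/dp)·(p/Q) = −301 × (60.8/11799.2) = -1.5510…

-1.55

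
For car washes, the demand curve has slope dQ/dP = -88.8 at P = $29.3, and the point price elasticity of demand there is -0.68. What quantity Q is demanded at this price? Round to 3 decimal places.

3826.235

Ed = (dQ/dP)·(P/Q) ⇒ Q = (dQ/dP)·P/Ed = (-88.8)·29.3/(-0.68) = 3826.23529…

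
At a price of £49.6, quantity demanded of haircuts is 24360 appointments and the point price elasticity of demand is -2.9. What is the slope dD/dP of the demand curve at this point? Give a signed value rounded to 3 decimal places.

-1424.274

Ed = (dD/dP)·(P/D) ⇒ dD/dP = Ed·D/P = (-2.9)·24360/49.6 = -1424.27419…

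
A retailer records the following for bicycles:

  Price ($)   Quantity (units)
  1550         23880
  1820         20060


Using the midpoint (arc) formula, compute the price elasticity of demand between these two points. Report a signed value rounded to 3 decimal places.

-1.085

%ΔQ = (20060 − 23880) / [(23880 + 20060)/2] = -3820/21970 = -0.173873…
%ΔP = (1820 − 1550) / [(1550 + 1820)/2] = 270/1685 = 0.160237…
Arc Ed = %ΔQ / %ΔP = (-3820/21970) / (270/1685) = -1.08509…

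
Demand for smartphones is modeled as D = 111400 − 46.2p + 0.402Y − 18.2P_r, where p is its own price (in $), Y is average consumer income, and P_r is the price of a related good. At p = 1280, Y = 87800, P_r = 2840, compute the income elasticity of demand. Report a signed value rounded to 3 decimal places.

At the given values, D = 111400 − 46.2(1280) + 0.402(87800) − 18.2(2840) = 35871.6.
∂D/∂Y = 0.402.
E = (0.402) × (87800/35871.6) = 0.98394…

0.984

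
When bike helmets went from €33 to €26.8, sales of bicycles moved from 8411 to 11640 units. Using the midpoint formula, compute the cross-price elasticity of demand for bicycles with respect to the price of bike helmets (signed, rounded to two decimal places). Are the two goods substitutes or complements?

%ΔQ_{bicycles} = (11640 − 8411)/avg = 3229/10025.5 = 0.322078…
%ΔP_{bike helmets} = (26.8 − 33)/avg = -6.2/29.9 = -0.207357…
E_cross = (3229/10025.5) / (-6.2/29.9) = -1.5532…
E_cross < 0 ⇒ the goods are complements.

-1.55; complements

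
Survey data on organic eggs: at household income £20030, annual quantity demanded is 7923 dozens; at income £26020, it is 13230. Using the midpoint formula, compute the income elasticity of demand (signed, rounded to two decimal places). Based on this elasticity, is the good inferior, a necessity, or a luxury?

1.93; luxury

%ΔQ = (13230 − 7923)/[( 7923 + 13230)/2] = 5307/10576.5 = 0.501772…
%ΔIncome = (26020 − 20030)/[( 20030 + 26020)/2] = 5990/23025 = 0.260152…
E_income = (5307/10576.5) / (5990/23025) = 1.9287…
E_income > 1 ⇒ normal good, luxury.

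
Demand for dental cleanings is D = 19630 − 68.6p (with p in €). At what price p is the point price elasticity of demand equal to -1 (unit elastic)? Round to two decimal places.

143.08

Ed = −68.6p/(19630 − 68.6p). Set this equal to -1:
68.6p = 1·(19630 − 68.6p) ⇒ 68.6p(1 + 1) = 1·19630
p = 1·19630 / (68.6·2) = 143.0758…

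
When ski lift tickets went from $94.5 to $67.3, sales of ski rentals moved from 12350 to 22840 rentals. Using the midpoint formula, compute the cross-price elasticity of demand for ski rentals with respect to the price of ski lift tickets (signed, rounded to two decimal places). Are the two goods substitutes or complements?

%ΔQ_{ski rentals} = (22840 − 12350)/avg = 10490/17595 = 0.596192…
%ΔP_{ski lift tickets} = (67.3 − 94.5)/avg = -27.2/80.9 = -0.336217…
E_cross = (10490/17595) / (-27.2/80.9) = -1.7732…
E_cross < 0 ⇒ the goods are complements.

-1.77; complements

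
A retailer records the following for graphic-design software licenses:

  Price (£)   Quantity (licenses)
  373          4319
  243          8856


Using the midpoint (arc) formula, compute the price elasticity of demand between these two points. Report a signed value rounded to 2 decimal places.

-1.63

%ΔQ = (8856 − 4319) / [(4319 + 8856)/2] = 4537/6587.5 = 0.688728…
%ΔP = (243 − 373) / [(373 + 243)/2] = -130/308 = -0.422077…
Arc Ed = %ΔQ / %ΔP = (4537/6587.5) / (-130/308) = -1.6317…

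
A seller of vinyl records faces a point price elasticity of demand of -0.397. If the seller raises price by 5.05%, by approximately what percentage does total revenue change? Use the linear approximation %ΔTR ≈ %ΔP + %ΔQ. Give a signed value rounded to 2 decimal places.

%ΔQ ≈ Ed × %ΔP = (-0.397) × (+5.05%) = -2.0049%
%ΔTR ≈ %ΔP + %ΔQ = (+5.05%) + (-2.0049%) = +3.0452%

+3.05%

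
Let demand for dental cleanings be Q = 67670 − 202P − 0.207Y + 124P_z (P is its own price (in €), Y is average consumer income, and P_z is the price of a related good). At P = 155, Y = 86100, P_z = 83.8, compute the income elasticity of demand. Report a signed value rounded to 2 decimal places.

At the given values, Q = 67670 − 202(155) − 0.207(86100) + 124(83.8) = 28928.5.
∂Q/∂Y = -0.207.
E = (-0.207) × (86100/28928.5) = -0.6160…

-0.62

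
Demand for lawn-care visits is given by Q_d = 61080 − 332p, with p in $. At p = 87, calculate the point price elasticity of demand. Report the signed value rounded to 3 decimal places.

-0.897

dQ_d/dp = −332. At p = 87, Q_d = 61080 − 332(87) = 32196.
Ed = (dQ_d/dp)·(p/Q_d) = −332 × (87/32196) = -0.89713…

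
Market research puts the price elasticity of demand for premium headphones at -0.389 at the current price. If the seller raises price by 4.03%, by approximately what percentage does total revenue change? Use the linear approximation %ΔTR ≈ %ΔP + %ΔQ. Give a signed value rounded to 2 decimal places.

+2.46%

%ΔQ ≈ Ed × %ΔP = (-0.389) × (+4.03%) = -1.5677%
%ΔTR ≈ %ΔP + %ΔQ = (+4.03%) + (-1.5677%) = +2.4623%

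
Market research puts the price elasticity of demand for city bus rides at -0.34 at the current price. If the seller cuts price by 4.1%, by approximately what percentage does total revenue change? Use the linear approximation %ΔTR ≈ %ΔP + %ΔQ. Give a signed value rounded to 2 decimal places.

%ΔQ ≈ Ed × %ΔP = (-0.34) × (-4.1%) = +1.3940%
%ΔTR ≈ %ΔP + %ΔQ = (-4.1%) + (+1.3940%) = -2.7060%

-2.71%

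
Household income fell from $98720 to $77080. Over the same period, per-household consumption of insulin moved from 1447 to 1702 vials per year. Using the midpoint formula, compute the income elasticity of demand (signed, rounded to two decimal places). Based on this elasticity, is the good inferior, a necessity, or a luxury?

%ΔQ = (1702 − 1447)/[( 1447 + 1702)/2] = 255/1574.5 = 0.161956…
%ΔIncome = (77080 − 98720)/[( 98720 + 77080)/2] = -21640/87900 = -0.246188…
E_income = (255/1574.5) / (-21640/87900) = -0.6578…
E_income < 0 ⇒ inferior good.

-0.66; inferior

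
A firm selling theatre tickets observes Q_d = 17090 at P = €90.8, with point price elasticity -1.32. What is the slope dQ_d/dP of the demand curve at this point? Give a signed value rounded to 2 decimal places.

-248.44

Ed = (dQ_d/dP)·(P/Q_d) ⇒ dQ_d/dP = Ed·Q_d/P = (-1.32)·17090/90.8 = -248.4449…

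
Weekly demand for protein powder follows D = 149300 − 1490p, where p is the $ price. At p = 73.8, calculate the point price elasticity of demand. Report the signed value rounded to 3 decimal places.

-2.795

dD/dp = −1490. At p = 73.8, D = 149300 − 1490(73.8) = 39338.
Ed = (dD/dp)·(p/D) = −1490 × (73.8/39338) = -2.79531…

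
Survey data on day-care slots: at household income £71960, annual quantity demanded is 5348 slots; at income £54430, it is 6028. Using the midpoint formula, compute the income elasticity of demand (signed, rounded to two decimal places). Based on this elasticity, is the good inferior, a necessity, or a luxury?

%ΔQ = (6028 − 5348)/[( 5348 + 6028)/2] = 680/5688 = 0.119549…
%ΔIncome = (54430 − 71960)/[( 71960 + 54430)/2] = -17530/63195 = -0.277395…
E_income = (680/5688) / (-17530/63195) = -0.4309…
E_income < 0 ⇒ inferior good.

-0.43; inferior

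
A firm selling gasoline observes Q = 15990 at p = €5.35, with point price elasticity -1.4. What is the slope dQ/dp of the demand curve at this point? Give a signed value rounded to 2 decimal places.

-4184.30

Ed = (dQ/dp)·(p/Q) ⇒ dQ/dp = Ed·Q/p = (-1.4)·15990/5.35 = -4184.2990…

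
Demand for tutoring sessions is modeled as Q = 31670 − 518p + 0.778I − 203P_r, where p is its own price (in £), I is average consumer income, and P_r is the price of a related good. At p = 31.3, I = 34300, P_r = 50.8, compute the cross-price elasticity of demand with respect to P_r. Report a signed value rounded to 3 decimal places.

At the given values, Q = 31670 − 518(31.3) + 0.778(34300) − 203(50.8) = 31829.6.
∂Q/∂P_r = -203.
E = (-203) × (50.8/31829.6) = -0.32398…

-0.324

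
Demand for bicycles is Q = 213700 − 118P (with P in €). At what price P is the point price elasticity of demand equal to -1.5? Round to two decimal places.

1086.61

Ed = −118P/(213700 − 118P). Set this equal to -1.5:
118P = 1.5·(213700 − 118P) ⇒ 118P(1 + 1.5) = 1.5·213700
P = 1.5·213700 / (118·2.5) = 1086.6101…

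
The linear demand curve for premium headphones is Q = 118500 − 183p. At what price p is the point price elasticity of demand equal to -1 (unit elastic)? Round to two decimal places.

323.77

Ed = −183p/(118500 − 183p). Set this equal to -1:
183p = 1·(118500 − 183p) ⇒ 183p(1 + 1) = 1·118500
p = 1·118500 / (183·2) = 323.7704…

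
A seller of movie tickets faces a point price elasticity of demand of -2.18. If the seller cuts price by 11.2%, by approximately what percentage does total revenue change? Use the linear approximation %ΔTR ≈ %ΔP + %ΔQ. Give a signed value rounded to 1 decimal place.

+13.2%

%ΔQ ≈ Ed × %ΔP = (-2.18) × (-11.2%) = +24.4160%
%ΔTR ≈ %ΔP + %ΔQ = (-11.2%) + (+24.4160%) = +13.2160%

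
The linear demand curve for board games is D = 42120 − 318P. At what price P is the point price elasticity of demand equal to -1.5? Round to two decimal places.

79.47

Ed = −318P/(42120 − 318P). Set this equal to -1.5:
318P = 1.5·(42120 − 318P) ⇒ 318P(1 + 1.5) = 1.5·42120
P = 1.5·42120 / (318·2.5) = 79.4716…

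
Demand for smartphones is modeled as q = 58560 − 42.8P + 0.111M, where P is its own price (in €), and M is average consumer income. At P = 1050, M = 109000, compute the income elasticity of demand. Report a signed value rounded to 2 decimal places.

0.47

At the given values, q = 58560 − 42.8(1050) + 0.111(109000) = 25719.
∂q/∂M = 0.111.
E = (0.111) × (109000/25719) = 0.4704…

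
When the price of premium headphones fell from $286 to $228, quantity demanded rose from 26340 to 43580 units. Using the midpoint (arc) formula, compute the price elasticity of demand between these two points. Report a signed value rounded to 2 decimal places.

%ΔQ = (43580 − 26340) / [(26340 + 43580)/2] = 17240/34960 = 0.493135…
%ΔP = (228 − 286) / [(286 + 228)/2] = -58/257 = -0.225680…
Arc Ed = %ΔQ / %ΔP = (17240/34960) / (-58/257) = -2.1850…

-2.19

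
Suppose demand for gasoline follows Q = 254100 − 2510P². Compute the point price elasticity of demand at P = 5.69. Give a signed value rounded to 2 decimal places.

-0.94

dQ/dP = −2·2510·P = -28563.8. At P = 5.69, Q = 172835.989.
Ed = (dQ/dP)·(P/Q) = (-28563.8) × (5.69/172835.989) = -0.9403…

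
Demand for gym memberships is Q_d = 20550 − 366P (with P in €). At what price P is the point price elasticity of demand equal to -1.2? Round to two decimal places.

30.63

Ed = −366P/(20550 − 366P). Set this equal to -1.2:
366P = 1.2·(20550 − 366P) ⇒ 366P(1 + 1.2) = 1.2·20550
P = 1.2·20550 / (366·2.2) = 30.6259…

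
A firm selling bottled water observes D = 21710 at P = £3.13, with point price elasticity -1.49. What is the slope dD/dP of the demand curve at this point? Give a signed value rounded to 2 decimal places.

-10334.79

Ed = (dD/dP)·(P/D) ⇒ dD/dP = Ed·D/P = (-1.49)·21710/3.13 = -10334.7923…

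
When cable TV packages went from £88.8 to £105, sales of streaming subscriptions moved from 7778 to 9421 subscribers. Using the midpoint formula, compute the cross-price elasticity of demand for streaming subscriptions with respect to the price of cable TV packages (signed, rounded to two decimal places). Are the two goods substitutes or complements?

%ΔQ_{streaming subscriptions} = (9421 − 7778)/avg = 1643/8599.5 = 0.191057…
%ΔP_{cable TV packages} = (105 − 88.8)/avg = 16.2/96.9 = 0.167182…
E_cross = (1643/8599.5) / (16.2/96.9) = 1.1428…
E_cross > 0 ⇒ the goods are substitutes.

1.14; substitutes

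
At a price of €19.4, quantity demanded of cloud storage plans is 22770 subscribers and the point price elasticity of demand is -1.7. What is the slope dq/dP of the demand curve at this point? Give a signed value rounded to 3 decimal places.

-1995.309

Ed = (dq/dP)·(P/q) ⇒ dq/dP = Ed·q/P = (-1.7)·22770/19.4 = -1995.30927…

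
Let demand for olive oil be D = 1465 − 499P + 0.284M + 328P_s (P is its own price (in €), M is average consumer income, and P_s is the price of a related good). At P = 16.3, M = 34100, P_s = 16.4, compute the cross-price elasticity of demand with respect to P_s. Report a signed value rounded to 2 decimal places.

At the given values, D = 1465 − 499(16.3) + 0.284(34100) + 328(16.4) = 8394.9.
∂D/∂P_s = 328.
E = (328) × (16.4/8394.9) = 0.6407…

0.64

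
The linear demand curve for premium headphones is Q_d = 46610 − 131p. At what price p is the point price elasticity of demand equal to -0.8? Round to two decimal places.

158.13

Ed = −131p/(46610 − 131p). Set this equal to -0.8:
131p = 0.8·(46610 − 131p) ⇒ 131p(1 + 0.8) = 0.8·46610
p = 0.8·46610 / (131·1.8) = 158.1340…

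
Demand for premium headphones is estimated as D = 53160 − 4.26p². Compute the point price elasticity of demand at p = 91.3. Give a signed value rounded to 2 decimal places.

-4.02

dD/dp = −2·4.26·p = -777.876. At p = 91.3, D = 17649.9606.
Ed = (dD/dp)·(p/D) = (-777.876) × (91.3/17649.9606) = -4.0238…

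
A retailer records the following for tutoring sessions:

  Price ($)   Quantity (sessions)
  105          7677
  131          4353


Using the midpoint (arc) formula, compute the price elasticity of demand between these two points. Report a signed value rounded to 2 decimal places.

%ΔQ = (4353 − 7677) / [(7677 + 4353)/2] = -3324/6015 = -0.552618…
%ΔP = (131 − 105) / [(105 + 131)/2] = 26/118 = 0.220338…
Arc Ed = %ΔQ / %ΔP = (-3324/6015) / (26/118) = -2.5080…

-2.51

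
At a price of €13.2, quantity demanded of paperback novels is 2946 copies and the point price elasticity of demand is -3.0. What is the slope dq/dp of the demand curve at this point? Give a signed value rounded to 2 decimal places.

-669.55

Ed = (dq/dp)·(p/q) ⇒ dq/dp = Ed·q/p = (-3.0)·2946/13.2 = -669.5454…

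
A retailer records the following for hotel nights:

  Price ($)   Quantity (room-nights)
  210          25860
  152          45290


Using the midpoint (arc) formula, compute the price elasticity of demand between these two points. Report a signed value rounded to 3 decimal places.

-1.704

%ΔQ = (45290 − 25860) / [(25860 + 45290)/2] = 19430/35575 = 0.546170…
%ΔP = (152 − 210) / [(210 + 152)/2] = -58/181 = -0.320441…
Arc Ed = %ΔQ / %ΔP = (19430/35575) / (-58/181) = -1.70442…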